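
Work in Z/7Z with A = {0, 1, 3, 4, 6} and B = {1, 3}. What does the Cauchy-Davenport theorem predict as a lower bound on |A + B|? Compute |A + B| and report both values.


Cauchy-Davenport: |A + B| ≥ min(p, |A| + |B| - 1) for A, B nonempty in Z/pZ.
|A| = 5, |B| = 2, p = 7.
CD lower bound = min(7, 5 + 2 - 1) = min(7, 6) = 6.
Compute A + B mod 7 directly:
a = 0: 0+1=1, 0+3=3
a = 1: 1+1=2, 1+3=4
a = 3: 3+1=4, 3+3=6
a = 4: 4+1=5, 4+3=0
a = 6: 6+1=0, 6+3=2
A + B = {0, 1, 2, 3, 4, 5, 6}, so |A + B| = 7.
Verify: 7 ≥ 6? Yes ✓.

CD lower bound = 6, actual |A + B| = 7.


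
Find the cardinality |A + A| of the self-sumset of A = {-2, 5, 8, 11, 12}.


A + A = {a + a' : a, a' ∈ A}; |A| = 5.
General bounds: 2|A| - 1 ≤ |A + A| ≤ |A|(|A|+1)/2, i.e. 9 ≤ |A + A| ≤ 15.
Lower bound 2|A|-1 is attained iff A is an arithmetic progression.
Enumerate sums a + a' for a ≤ a' (symmetric, so this suffices):
a = -2: -2+-2=-4, -2+5=3, -2+8=6, -2+11=9, -2+12=10
a = 5: 5+5=10, 5+8=13, 5+11=16, 5+12=17
a = 8: 8+8=16, 8+11=19, 8+12=20
a = 11: 11+11=22, 11+12=23
a = 12: 12+12=24
Distinct sums: {-4, 3, 6, 9, 10, 13, 16, 17, 19, 20, 22, 23, 24}
|A + A| = 13

|A + A| = 13


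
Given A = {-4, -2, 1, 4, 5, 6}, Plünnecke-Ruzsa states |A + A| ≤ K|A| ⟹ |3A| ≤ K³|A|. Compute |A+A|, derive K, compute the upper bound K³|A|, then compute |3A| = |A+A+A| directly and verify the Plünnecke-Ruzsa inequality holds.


|A| = 6.
Step 1: Compute A + A by enumerating all 36 pairs.
A + A = {-8, -6, -4, -3, -1, 0, 1, 2, 3, 4, 5, 6, 7, 8, 9, 10, 11, 12}, so |A + A| = 18.
Step 2: Doubling constant K = |A + A|/|A| = 18/6 = 18/6 ≈ 3.0000.
Step 3: Plünnecke-Ruzsa gives |3A| ≤ K³·|A| = (3.0000)³ · 6 ≈ 162.0000.
Step 4: Compute 3A = A + A + A directly by enumerating all triples (a,b,c) ∈ A³; |3A| = 29.
Step 5: Check 29 ≤ 162.0000? Yes ✓.

K = 18/6, Plünnecke-Ruzsa bound K³|A| ≈ 162.0000, |3A| = 29, inequality holds.


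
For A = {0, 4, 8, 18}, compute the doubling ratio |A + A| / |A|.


|A| = 4.
Compute A + A by enumerating all 16 pairs.
A + A = {0, 4, 8, 12, 16, 18, 22, 26, 36}, so |A + A| = 9.
K = |A + A| / |A| = 9/4 (already in lowest terms) ≈ 2.2500.
Reference: AP of size 4 gives K = 7/4 ≈ 1.7500; a fully generic set of size 4 gives K ≈ 2.5000.

|A| = 4, |A + A| = 9, K = 9/4.


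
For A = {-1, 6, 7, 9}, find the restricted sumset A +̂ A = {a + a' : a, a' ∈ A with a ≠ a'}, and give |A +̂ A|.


Restricted sumset: A +̂ A = {a + a' : a ∈ A, a' ∈ A, a ≠ a'}.
Equivalently, take A + A and drop any sum 2a that is achievable ONLY as a + a for a ∈ A (i.e. sums representable only with equal summands).
Enumerate pairs (a, a') with a < a' (symmetric, so each unordered pair gives one sum; this covers all a ≠ a'):
  -1 + 6 = 5
  -1 + 7 = 6
  -1 + 9 = 8
  6 + 7 = 13
  6 + 9 = 15
  7 + 9 = 16
Collected distinct sums: {5, 6, 8, 13, 15, 16}
|A +̂ A| = 6
(Reference bound: |A +̂ A| ≥ 2|A| - 3 for |A| ≥ 2, with |A| = 4 giving ≥ 5.)

|A +̂ A| = 6


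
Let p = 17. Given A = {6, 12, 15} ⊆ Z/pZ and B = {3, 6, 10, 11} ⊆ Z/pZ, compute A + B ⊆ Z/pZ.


Work in Z/17Z: reduce every sum a + b modulo 17.
Enumerate all 12 pairs:
a = 6: 6+3=9, 6+6=12, 6+10=16, 6+11=0
a = 12: 12+3=15, 12+6=1, 12+10=5, 12+11=6
a = 15: 15+3=1, 15+6=4, 15+10=8, 15+11=9
Distinct residues collected: {0, 1, 4, 5, 6, 8, 9, 12, 15, 16}
|A + B| = 10 (out of 17 total residues).

A + B = {0, 1, 4, 5, 6, 8, 9, 12, 15, 16}


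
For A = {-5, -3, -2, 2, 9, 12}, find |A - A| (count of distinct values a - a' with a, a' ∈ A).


A - A = {a - a' : a, a' ∈ A}; |A| = 6.
Bounds: 2|A|-1 ≤ |A - A| ≤ |A|² - |A| + 1, i.e. 11 ≤ |A - A| ≤ 31.
Note: 0 ∈ A - A always (from a - a). The set is symmetric: if d ∈ A - A then -d ∈ A - A.
Enumerate nonzero differences d = a - a' with a > a' (then include -d):
Positive differences: {1, 2, 3, 4, 5, 7, 10, 11, 12, 14, 15, 17}
Full difference set: {0} ∪ (positive diffs) ∪ (negative diffs).
|A - A| = 1 + 2·12 = 25 (matches direct enumeration: 25).

|A - A| = 25


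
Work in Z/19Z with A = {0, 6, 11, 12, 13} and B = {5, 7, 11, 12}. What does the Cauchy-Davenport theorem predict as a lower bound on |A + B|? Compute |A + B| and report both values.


Cauchy-Davenport: |A + B| ≥ min(p, |A| + |B| - 1) for A, B nonempty in Z/pZ.
|A| = 5, |B| = 4, p = 19.
CD lower bound = min(19, 5 + 4 - 1) = min(19, 8) = 8.
Compute A + B mod 19 directly:
a = 0: 0+5=5, 0+7=7, 0+11=11, 0+12=12
a = 6: 6+5=11, 6+7=13, 6+11=17, 6+12=18
a = 11: 11+5=16, 11+7=18, 11+11=3, 11+12=4
a = 12: 12+5=17, 12+7=0, 12+11=4, 12+12=5
a = 13: 13+5=18, 13+7=1, 13+11=5, 13+12=6
A + B = {0, 1, 3, 4, 5, 6, 7, 11, 12, 13, 16, 17, 18}, so |A + B| = 13.
Verify: 13 ≥ 8? Yes ✓.

CD lower bound = 8, actual |A + B| = 13.


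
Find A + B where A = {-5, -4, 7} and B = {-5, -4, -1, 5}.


A + B = {a + b : a ∈ A, b ∈ B}.
Enumerate all |A|·|B| = 3·4 = 12 pairs (a, b) and collect distinct sums.
a = -5: -5+-5=-10, -5+-4=-9, -5+-1=-6, -5+5=0
a = -4: -4+-5=-9, -4+-4=-8, -4+-1=-5, -4+5=1
a = 7: 7+-5=2, 7+-4=3, 7+-1=6, 7+5=12
Collecting distinct sums: A + B = {-10, -9, -8, -6, -5, 0, 1, 2, 3, 6, 12}
|A + B| = 11

A + B = {-10, -9, -8, -6, -5, 0, 1, 2, 3, 6, 12}


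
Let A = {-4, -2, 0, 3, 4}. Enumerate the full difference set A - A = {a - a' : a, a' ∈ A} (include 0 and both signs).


A - A = {a - a' : a, a' ∈ A}.
Compute a - a' for each ordered pair (a, a'):
a = -4: -4--4=0, -4--2=-2, -4-0=-4, -4-3=-7, -4-4=-8
a = -2: -2--4=2, -2--2=0, -2-0=-2, -2-3=-5, -2-4=-6
a = 0: 0--4=4, 0--2=2, 0-0=0, 0-3=-3, 0-4=-4
a = 3: 3--4=7, 3--2=5, 3-0=3, 3-3=0, 3-4=-1
a = 4: 4--4=8, 4--2=6, 4-0=4, 4-3=1, 4-4=0
Collecting distinct values (and noting 0 appears from a-a):
A - A = {-8, -7, -6, -5, -4, -3, -2, -1, 0, 1, 2, 3, 4, 5, 6, 7, 8}
|A - A| = 17

A - A = {-8, -7, -6, -5, -4, -3, -2, -1, 0, 1, 2, 3, 4, 5, 6, 7, 8}


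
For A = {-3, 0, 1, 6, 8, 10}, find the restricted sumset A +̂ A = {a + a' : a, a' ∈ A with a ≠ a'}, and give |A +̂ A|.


Restricted sumset: A +̂ A = {a + a' : a ∈ A, a' ∈ A, a ≠ a'}.
Equivalently, take A + A and drop any sum 2a that is achievable ONLY as a + a for a ∈ A (i.e. sums representable only with equal summands).
Enumerate pairs (a, a') with a < a' (symmetric, so each unordered pair gives one sum; this covers all a ≠ a'):
  -3 + 0 = -3
  -3 + 1 = -2
  -3 + 6 = 3
  -3 + 8 = 5
  -3 + 10 = 7
  0 + 1 = 1
  0 + 6 = 6
  0 + 8 = 8
  0 + 10 = 10
  1 + 6 = 7
  1 + 8 = 9
  1 + 10 = 11
  6 + 8 = 14
  6 + 10 = 16
  8 + 10 = 18
Collected distinct sums: {-3, -2, 1, 3, 5, 6, 7, 8, 9, 10, 11, 14, 16, 18}
|A +̂ A| = 14
(Reference bound: |A +̂ A| ≥ 2|A| - 3 for |A| ≥ 2, with |A| = 6 giving ≥ 9.)

|A +̂ A| = 14


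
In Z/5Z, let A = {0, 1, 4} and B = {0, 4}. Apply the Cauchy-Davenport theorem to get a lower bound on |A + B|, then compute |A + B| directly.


Cauchy-Davenport: |A + B| ≥ min(p, |A| + |B| - 1) for A, B nonempty in Z/pZ.
|A| = 3, |B| = 2, p = 5.
CD lower bound = min(5, 3 + 2 - 1) = min(5, 4) = 4.
Compute A + B mod 5 directly:
a = 0: 0+0=0, 0+4=4
a = 1: 1+0=1, 1+4=0
a = 4: 4+0=4, 4+4=3
A + B = {0, 1, 3, 4}, so |A + B| = 4.
Verify: 4 ≥ 4? Yes ✓.

CD lower bound = 4, actual |A + B| = 4.


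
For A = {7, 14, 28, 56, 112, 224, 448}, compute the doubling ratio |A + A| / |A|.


|A| = 7.
Compute A + A by enumerating all 49 pairs.
A + A = {14, 21, 28, 35, 42, 56, 63, 70, 84, 112, 119, 126, 140, 168, 224, 231, 238, 252, 280, 336, 448, 455, 462, 476, 504, 560, 672, 896}, so |A + A| = 28.
K = |A + A| / |A| = 28/7 = 4/1 ≈ 4.0000.
Reference: AP of size 7 gives K = 13/7 ≈ 1.8571; a fully generic set of size 7 gives K ≈ 4.0000.

|A| = 7, |A + A| = 28, K = 28/7 = 4/1.


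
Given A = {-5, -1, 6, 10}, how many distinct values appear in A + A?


A + A = {a + a' : a, a' ∈ A}; |A| = 4.
General bounds: 2|A| - 1 ≤ |A + A| ≤ |A|(|A|+1)/2, i.e. 7 ≤ |A + A| ≤ 10.
Lower bound 2|A|-1 is attained iff A is an arithmetic progression.
Enumerate sums a + a' for a ≤ a' (symmetric, so this suffices):
a = -5: -5+-5=-10, -5+-1=-6, -5+6=1, -5+10=5
a = -1: -1+-1=-2, -1+6=5, -1+10=9
a = 6: 6+6=12, 6+10=16
a = 10: 10+10=20
Distinct sums: {-10, -6, -2, 1, 5, 9, 12, 16, 20}
|A + A| = 9

|A + A| = 9


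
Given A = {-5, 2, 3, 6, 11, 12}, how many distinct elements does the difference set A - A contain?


A - A = {a - a' : a, a' ∈ A}; |A| = 6.
Bounds: 2|A|-1 ≤ |A - A| ≤ |A|² - |A| + 1, i.e. 11 ≤ |A - A| ≤ 31.
Note: 0 ∈ A - A always (from a - a). The set is symmetric: if d ∈ A - A then -d ∈ A - A.
Enumerate nonzero differences d = a - a' with a > a' (then include -d):
Positive differences: {1, 3, 4, 5, 6, 7, 8, 9, 10, 11, 16, 17}
Full difference set: {0} ∪ (positive diffs) ∪ (negative diffs).
|A - A| = 1 + 2·12 = 25 (matches direct enumeration: 25).

|A - A| = 25


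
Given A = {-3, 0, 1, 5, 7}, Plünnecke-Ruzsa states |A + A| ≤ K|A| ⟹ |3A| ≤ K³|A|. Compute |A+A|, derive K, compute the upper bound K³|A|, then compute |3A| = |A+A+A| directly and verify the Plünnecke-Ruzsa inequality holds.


|A| = 5.
Step 1: Compute A + A by enumerating all 25 pairs.
A + A = {-6, -3, -2, 0, 1, 2, 4, 5, 6, 7, 8, 10, 12, 14}, so |A + A| = 14.
Step 2: Doubling constant K = |A + A|/|A| = 14/5 = 14/5 ≈ 2.8000.
Step 3: Plünnecke-Ruzsa gives |3A| ≤ K³·|A| = (2.8000)³ · 5 ≈ 109.7600.
Step 4: Compute 3A = A + A + A directly by enumerating all triples (a,b,c) ∈ A³; |3A| = 25.
Step 5: Check 25 ≤ 109.7600? Yes ✓.

K = 14/5, Plünnecke-Ruzsa bound K³|A| ≈ 109.7600, |3A| = 25, inequality holds.


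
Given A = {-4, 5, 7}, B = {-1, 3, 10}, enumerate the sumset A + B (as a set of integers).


A + B = {a + b : a ∈ A, b ∈ B}.
Enumerate all |A|·|B| = 3·3 = 9 pairs (a, b) and collect distinct sums.
a = -4: -4+-1=-5, -4+3=-1, -4+10=6
a = 5: 5+-1=4, 5+3=8, 5+10=15
a = 7: 7+-1=6, 7+3=10, 7+10=17
Collecting distinct sums: A + B = {-5, -1, 4, 6, 8, 10, 15, 17}
|A + B| = 8

A + B = {-5, -1, 4, 6, 8, 10, 15, 17}


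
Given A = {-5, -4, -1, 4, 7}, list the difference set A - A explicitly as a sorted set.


A - A = {a - a' : a, a' ∈ A}.
Compute a - a' for each ordered pair (a, a'):
a = -5: -5--5=0, -5--4=-1, -5--1=-4, -5-4=-9, -5-7=-12
a = -4: -4--5=1, -4--4=0, -4--1=-3, -4-4=-8, -4-7=-11
a = -1: -1--5=4, -1--4=3, -1--1=0, -1-4=-5, -1-7=-8
a = 4: 4--5=9, 4--4=8, 4--1=5, 4-4=0, 4-7=-3
a = 7: 7--5=12, 7--4=11, 7--1=8, 7-4=3, 7-7=0
Collecting distinct values (and noting 0 appears from a-a):
A - A = {-12, -11, -9, -8, -5, -4, -3, -1, 0, 1, 3, 4, 5, 8, 9, 11, 12}
|A - A| = 17

A - A = {-12, -11, -9, -8, -5, -4, -3, -1, 0, 1, 3, 4, 5, 8, 9, 11, 12}


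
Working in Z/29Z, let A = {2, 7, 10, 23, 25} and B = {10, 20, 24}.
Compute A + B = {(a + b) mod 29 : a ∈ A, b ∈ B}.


Work in Z/29Z: reduce every sum a + b modulo 29.
Enumerate all 15 pairs:
a = 2: 2+10=12, 2+20=22, 2+24=26
a = 7: 7+10=17, 7+20=27, 7+24=2
a = 10: 10+10=20, 10+20=1, 10+24=5
a = 23: 23+10=4, 23+20=14, 23+24=18
a = 25: 25+10=6, 25+20=16, 25+24=20
Distinct residues collected: {1, 2, 4, 5, 6, 12, 14, 16, 17, 18, 20, 22, 26, 27}
|A + B| = 14 (out of 29 total residues).

A + B = {1, 2, 4, 5, 6, 12, 14, 16, 17, 18, 20, 22, 26, 27}


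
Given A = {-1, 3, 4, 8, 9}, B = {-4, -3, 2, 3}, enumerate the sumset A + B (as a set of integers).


A + B = {a + b : a ∈ A, b ∈ B}.
Enumerate all |A|·|B| = 5·4 = 20 pairs (a, b) and collect distinct sums.
a = -1: -1+-4=-5, -1+-3=-4, -1+2=1, -1+3=2
a = 3: 3+-4=-1, 3+-3=0, 3+2=5, 3+3=6
a = 4: 4+-4=0, 4+-3=1, 4+2=6, 4+3=7
a = 8: 8+-4=4, 8+-3=5, 8+2=10, 8+3=11
a = 9: 9+-4=5, 9+-3=6, 9+2=11, 9+3=12
Collecting distinct sums: A + B = {-5, -4, -1, 0, 1, 2, 4, 5, 6, 7, 10, 11, 12}
|A + B| = 13

A + B = {-5, -4, -1, 0, 1, 2, 4, 5, 6, 7, 10, 11, 12}


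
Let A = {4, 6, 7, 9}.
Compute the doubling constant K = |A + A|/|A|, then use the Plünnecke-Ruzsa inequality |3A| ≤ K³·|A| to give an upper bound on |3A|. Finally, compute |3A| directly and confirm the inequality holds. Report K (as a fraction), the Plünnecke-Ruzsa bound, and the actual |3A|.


|A| = 4.
Step 1: Compute A + A by enumerating all 16 pairs.
A + A = {8, 10, 11, 12, 13, 14, 15, 16, 18}, so |A + A| = 9.
Step 2: Doubling constant K = |A + A|/|A| = 9/4 = 9/4 ≈ 2.2500.
Step 3: Plünnecke-Ruzsa gives |3A| ≤ K³·|A| = (2.2500)³ · 4 ≈ 45.5625.
Step 4: Compute 3A = A + A + A directly by enumerating all triples (a,b,c) ∈ A³; |3A| = 14.
Step 5: Check 14 ≤ 45.5625? Yes ✓.

K = 9/4, Plünnecke-Ruzsa bound K³|A| ≈ 45.5625, |3A| = 14, inequality holds.


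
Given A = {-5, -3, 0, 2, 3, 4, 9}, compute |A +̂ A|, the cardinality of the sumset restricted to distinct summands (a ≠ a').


Restricted sumset: A +̂ A = {a + a' : a ∈ A, a' ∈ A, a ≠ a'}.
Equivalently, take A + A and drop any sum 2a that is achievable ONLY as a + a for a ∈ A (i.e. sums representable only with equal summands).
Enumerate pairs (a, a') with a < a' (symmetric, so each unordered pair gives one sum; this covers all a ≠ a'):
  -5 + -3 = -8
  -5 + 0 = -5
  -5 + 2 = -3
  -5 + 3 = -2
  -5 + 4 = -1
  -5 + 9 = 4
  -3 + 0 = -3
  -3 + 2 = -1
  -3 + 3 = 0
  -3 + 4 = 1
  -3 + 9 = 6
  0 + 2 = 2
  0 + 3 = 3
  0 + 4 = 4
  0 + 9 = 9
  2 + 3 = 5
  2 + 4 = 6
  2 + 9 = 11
  3 + 4 = 7
  3 + 9 = 12
  4 + 9 = 13
Collected distinct sums: {-8, -5, -3, -2, -1, 0, 1, 2, 3, 4, 5, 6, 7, 9, 11, 12, 13}
|A +̂ A| = 17
(Reference bound: |A +̂ A| ≥ 2|A| - 3 for |A| ≥ 2, with |A| = 7 giving ≥ 11.)

|A +̂ A| = 17


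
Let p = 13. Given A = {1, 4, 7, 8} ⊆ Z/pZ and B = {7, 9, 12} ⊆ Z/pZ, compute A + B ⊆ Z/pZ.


Work in Z/13Z: reduce every sum a + b modulo 13.
Enumerate all 12 pairs:
a = 1: 1+7=8, 1+9=10, 1+12=0
a = 4: 4+7=11, 4+9=0, 4+12=3
a = 7: 7+7=1, 7+9=3, 7+12=6
a = 8: 8+7=2, 8+9=4, 8+12=7
Distinct residues collected: {0, 1, 2, 3, 4, 6, 7, 8, 10, 11}
|A + B| = 10 (out of 13 total residues).

A + B = {0, 1, 2, 3, 4, 6, 7, 8, 10, 11}


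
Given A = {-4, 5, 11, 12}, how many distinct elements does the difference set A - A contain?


A - A = {a - a' : a, a' ∈ A}; |A| = 4.
Bounds: 2|A|-1 ≤ |A - A| ≤ |A|² - |A| + 1, i.e. 7 ≤ |A - A| ≤ 13.
Note: 0 ∈ A - A always (from a - a). The set is symmetric: if d ∈ A - A then -d ∈ A - A.
Enumerate nonzero differences d = a - a' with a > a' (then include -d):
Positive differences: {1, 6, 7, 9, 15, 16}
Full difference set: {0} ∪ (positive diffs) ∪ (negative diffs).
|A - A| = 1 + 2·6 = 13 (matches direct enumeration: 13).

|A - A| = 13


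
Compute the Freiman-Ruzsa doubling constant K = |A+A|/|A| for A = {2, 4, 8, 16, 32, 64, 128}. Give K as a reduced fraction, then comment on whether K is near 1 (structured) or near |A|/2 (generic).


|A| = 7.
Compute A + A by enumerating all 49 pairs.
A + A = {4, 6, 8, 10, 12, 16, 18, 20, 24, 32, 34, 36, 40, 48, 64, 66, 68, 72, 80, 96, 128, 130, 132, 136, 144, 160, 192, 256}, so |A + A| = 28.
K = |A + A| / |A| = 28/7 = 4/1 ≈ 4.0000.
Reference: AP of size 7 gives K = 13/7 ≈ 1.8571; a fully generic set of size 7 gives K ≈ 4.0000.

|A| = 7, |A + A| = 28, K = 28/7 = 4/1.


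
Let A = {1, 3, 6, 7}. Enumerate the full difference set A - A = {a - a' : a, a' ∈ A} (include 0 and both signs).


A - A = {a - a' : a, a' ∈ A}.
Compute a - a' for each ordered pair (a, a'):
a = 1: 1-1=0, 1-3=-2, 1-6=-5, 1-7=-6
a = 3: 3-1=2, 3-3=0, 3-6=-3, 3-7=-4
a = 6: 6-1=5, 6-3=3, 6-6=0, 6-7=-1
a = 7: 7-1=6, 7-3=4, 7-6=1, 7-7=0
Collecting distinct values (and noting 0 appears from a-a):
A - A = {-6, -5, -4, -3, -2, -1, 0, 1, 2, 3, 4, 5, 6}
|A - A| = 13

A - A = {-6, -5, -4, -3, -2, -1, 0, 1, 2, 3, 4, 5, 6}


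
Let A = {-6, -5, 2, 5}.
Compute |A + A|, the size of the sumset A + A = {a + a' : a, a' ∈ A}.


A + A = {a + a' : a, a' ∈ A}; |A| = 4.
General bounds: 2|A| - 1 ≤ |A + A| ≤ |A|(|A|+1)/2, i.e. 7 ≤ |A + A| ≤ 10.
Lower bound 2|A|-1 is attained iff A is an arithmetic progression.
Enumerate sums a + a' for a ≤ a' (symmetric, so this suffices):
a = -6: -6+-6=-12, -6+-5=-11, -6+2=-4, -6+5=-1
a = -5: -5+-5=-10, -5+2=-3, -5+5=0
a = 2: 2+2=4, 2+5=7
a = 5: 5+5=10
Distinct sums: {-12, -11, -10, -4, -3, -1, 0, 4, 7, 10}
|A + A| = 10

|A + A| = 10


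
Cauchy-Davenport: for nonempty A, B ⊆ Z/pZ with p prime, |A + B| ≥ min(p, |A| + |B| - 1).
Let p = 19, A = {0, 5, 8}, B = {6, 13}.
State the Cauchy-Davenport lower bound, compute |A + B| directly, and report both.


Cauchy-Davenport: |A + B| ≥ min(p, |A| + |B| - 1) for A, B nonempty in Z/pZ.
|A| = 3, |B| = 2, p = 19.
CD lower bound = min(19, 3 + 2 - 1) = min(19, 4) = 4.
Compute A + B mod 19 directly:
a = 0: 0+6=6, 0+13=13
a = 5: 5+6=11, 5+13=18
a = 8: 8+6=14, 8+13=2
A + B = {2, 6, 11, 13, 14, 18}, so |A + B| = 6.
Verify: 6 ≥ 4? Yes ✓.

CD lower bound = 4, actual |A + B| = 6.


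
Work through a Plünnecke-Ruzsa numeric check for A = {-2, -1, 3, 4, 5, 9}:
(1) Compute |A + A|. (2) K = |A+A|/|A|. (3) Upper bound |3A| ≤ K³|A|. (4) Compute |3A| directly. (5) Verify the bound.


|A| = 6.
Step 1: Compute A + A by enumerating all 36 pairs.
A + A = {-4, -3, -2, 1, 2, 3, 4, 6, 7, 8, 9, 10, 12, 13, 14, 18}, so |A + A| = 16.
Step 2: Doubling constant K = |A + A|/|A| = 16/6 = 16/6 ≈ 2.6667.
Step 3: Plünnecke-Ruzsa gives |3A| ≤ K³·|A| = (2.6667)³ · 6 ≈ 113.7778.
Step 4: Compute 3A = A + A + A directly by enumerating all triples (a,b,c) ∈ A³; |3A| = 29.
Step 5: Check 29 ≤ 113.7778? Yes ✓.

K = 16/6, Plünnecke-Ruzsa bound K³|A| ≈ 113.7778, |3A| = 29, inequality holds.


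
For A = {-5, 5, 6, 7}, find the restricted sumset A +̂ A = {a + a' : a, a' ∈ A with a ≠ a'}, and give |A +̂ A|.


Restricted sumset: A +̂ A = {a + a' : a ∈ A, a' ∈ A, a ≠ a'}.
Equivalently, take A + A and drop any sum 2a that is achievable ONLY as a + a for a ∈ A (i.e. sums representable only with equal summands).
Enumerate pairs (a, a') with a < a' (symmetric, so each unordered pair gives one sum; this covers all a ≠ a'):
  -5 + 5 = 0
  -5 + 6 = 1
  -5 + 7 = 2
  5 + 6 = 11
  5 + 7 = 12
  6 + 7 = 13
Collected distinct sums: {0, 1, 2, 11, 12, 13}
|A +̂ A| = 6
(Reference bound: |A +̂ A| ≥ 2|A| - 3 for |A| ≥ 2, with |A| = 4 giving ≥ 5.)

|A +̂ A| = 6


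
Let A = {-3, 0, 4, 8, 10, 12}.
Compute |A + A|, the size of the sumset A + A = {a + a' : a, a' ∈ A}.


A + A = {a + a' : a, a' ∈ A}; |A| = 6.
General bounds: 2|A| - 1 ≤ |A + A| ≤ |A|(|A|+1)/2, i.e. 11 ≤ |A + A| ≤ 21.
Lower bound 2|A|-1 is attained iff A is an arithmetic progression.
Enumerate sums a + a' for a ≤ a' (symmetric, so this suffices):
a = -3: -3+-3=-6, -3+0=-3, -3+4=1, -3+8=5, -3+10=7, -3+12=9
a = 0: 0+0=0, 0+4=4, 0+8=8, 0+10=10, 0+12=12
a = 4: 4+4=8, 4+8=12, 4+10=14, 4+12=16
a = 8: 8+8=16, 8+10=18, 8+12=20
a = 10: 10+10=20, 10+12=22
a = 12: 12+12=24
Distinct sums: {-6, -3, 0, 1, 4, 5, 7, 8, 9, 10, 12, 14, 16, 18, 20, 22, 24}
|A + A| = 17

|A + A| = 17


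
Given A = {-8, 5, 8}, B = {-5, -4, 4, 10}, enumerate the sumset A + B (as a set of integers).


A + B = {a + b : a ∈ A, b ∈ B}.
Enumerate all |A|·|B| = 3·4 = 12 pairs (a, b) and collect distinct sums.
a = -8: -8+-5=-13, -8+-4=-12, -8+4=-4, -8+10=2
a = 5: 5+-5=0, 5+-4=1, 5+4=9, 5+10=15
a = 8: 8+-5=3, 8+-4=4, 8+4=12, 8+10=18
Collecting distinct sums: A + B = {-13, -12, -4, 0, 1, 2, 3, 4, 9, 12, 15, 18}
|A + B| = 12

A + B = {-13, -12, -4, 0, 1, 2, 3, 4, 9, 12, 15, 18}


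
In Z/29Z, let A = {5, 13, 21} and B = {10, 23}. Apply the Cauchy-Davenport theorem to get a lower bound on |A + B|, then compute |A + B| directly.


Cauchy-Davenport: |A + B| ≥ min(p, |A| + |B| - 1) for A, B nonempty in Z/pZ.
|A| = 3, |B| = 2, p = 29.
CD lower bound = min(29, 3 + 2 - 1) = min(29, 4) = 4.
Compute A + B mod 29 directly:
a = 5: 5+10=15, 5+23=28
a = 13: 13+10=23, 13+23=7
a = 21: 21+10=2, 21+23=15
A + B = {2, 7, 15, 23, 28}, so |A + B| = 5.
Verify: 5 ≥ 4? Yes ✓.

CD lower bound = 4, actual |A + B| = 5.


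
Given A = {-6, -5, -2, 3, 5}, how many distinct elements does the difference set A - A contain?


A - A = {a - a' : a, a' ∈ A}; |A| = 5.
Bounds: 2|A|-1 ≤ |A - A| ≤ |A|² - |A| + 1, i.e. 9 ≤ |A - A| ≤ 21.
Note: 0 ∈ A - A always (from a - a). The set is symmetric: if d ∈ A - A then -d ∈ A - A.
Enumerate nonzero differences d = a - a' with a > a' (then include -d):
Positive differences: {1, 2, 3, 4, 5, 7, 8, 9, 10, 11}
Full difference set: {0} ∪ (positive diffs) ∪ (negative diffs).
|A - A| = 1 + 2·10 = 21 (matches direct enumeration: 21).

|A - A| = 21


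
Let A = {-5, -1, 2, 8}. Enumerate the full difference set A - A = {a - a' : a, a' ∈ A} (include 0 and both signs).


A - A = {a - a' : a, a' ∈ A}.
Compute a - a' for each ordered pair (a, a'):
a = -5: -5--5=0, -5--1=-4, -5-2=-7, -5-8=-13
a = -1: -1--5=4, -1--1=0, -1-2=-3, -1-8=-9
a = 2: 2--5=7, 2--1=3, 2-2=0, 2-8=-6
a = 8: 8--5=13, 8--1=9, 8-2=6, 8-8=0
Collecting distinct values (and noting 0 appears from a-a):
A - A = {-13, -9, -7, -6, -4, -3, 0, 3, 4, 6, 7, 9, 13}
|A - A| = 13

A - A = {-13, -9, -7, -6, -4, -3, 0, 3, 4, 6, 7, 9, 13}


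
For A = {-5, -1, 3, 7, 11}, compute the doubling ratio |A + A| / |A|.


|A| = 5.
Compute A + A by enumerating all 25 pairs.
A + A = {-10, -6, -2, 2, 6, 10, 14, 18, 22}, so |A + A| = 9.
K = |A + A| / |A| = 9/5 (already in lowest terms) ≈ 1.8000.
Reference: AP of size 5 gives K = 9/5 ≈ 1.8000; a fully generic set of size 5 gives K ≈ 3.0000.

|A| = 5, |A + A| = 9, K = 9/5.


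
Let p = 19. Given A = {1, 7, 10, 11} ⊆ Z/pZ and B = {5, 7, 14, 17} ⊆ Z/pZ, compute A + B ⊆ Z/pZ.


Work in Z/19Z: reduce every sum a + b modulo 19.
Enumerate all 16 pairs:
a = 1: 1+5=6, 1+7=8, 1+14=15, 1+17=18
a = 7: 7+5=12, 7+7=14, 7+14=2, 7+17=5
a = 10: 10+5=15, 10+7=17, 10+14=5, 10+17=8
a = 11: 11+5=16, 11+7=18, 11+14=6, 11+17=9
Distinct residues collected: {2, 5, 6, 8, 9, 12, 14, 15, 16, 17, 18}
|A + B| = 11 (out of 19 total residues).

A + B = {2, 5, 6, 8, 9, 12, 14, 15, 16, 17, 18}


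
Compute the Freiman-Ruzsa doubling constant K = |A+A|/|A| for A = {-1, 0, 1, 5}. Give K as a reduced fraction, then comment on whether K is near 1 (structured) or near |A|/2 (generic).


|A| = 4.
Compute A + A by enumerating all 16 pairs.
A + A = {-2, -1, 0, 1, 2, 4, 5, 6, 10}, so |A + A| = 9.
K = |A + A| / |A| = 9/4 (already in lowest terms) ≈ 2.2500.
Reference: AP of size 4 gives K = 7/4 ≈ 1.7500; a fully generic set of size 4 gives K ≈ 2.5000.

|A| = 4, |A + A| = 9, K = 9/4.


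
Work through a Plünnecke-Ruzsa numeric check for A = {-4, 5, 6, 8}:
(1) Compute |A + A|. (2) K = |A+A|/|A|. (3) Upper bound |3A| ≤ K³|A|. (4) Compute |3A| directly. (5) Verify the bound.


|A| = 4.
Step 1: Compute A + A by enumerating all 16 pairs.
A + A = {-8, 1, 2, 4, 10, 11, 12, 13, 14, 16}, so |A + A| = 10.
Step 2: Doubling constant K = |A + A|/|A| = 10/4 = 10/4 ≈ 2.5000.
Step 3: Plünnecke-Ruzsa gives |3A| ≤ K³·|A| = (2.5000)³ · 4 ≈ 62.5000.
Step 4: Compute 3A = A + A + A directly by enumerating all triples (a,b,c) ∈ A³; |3A| = 19.
Step 5: Check 19 ≤ 62.5000? Yes ✓.

K = 10/4, Plünnecke-Ruzsa bound K³|A| ≈ 62.5000, |3A| = 19, inequality holds.


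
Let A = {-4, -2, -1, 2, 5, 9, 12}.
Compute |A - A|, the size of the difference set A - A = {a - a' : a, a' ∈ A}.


A - A = {a - a' : a, a' ∈ A}; |A| = 7.
Bounds: 2|A|-1 ≤ |A - A| ≤ |A|² - |A| + 1, i.e. 13 ≤ |A - A| ≤ 43.
Note: 0 ∈ A - A always (from a - a). The set is symmetric: if d ∈ A - A then -d ∈ A - A.
Enumerate nonzero differences d = a - a' with a > a' (then include -d):
Positive differences: {1, 2, 3, 4, 6, 7, 9, 10, 11, 13, 14, 16}
Full difference set: {0} ∪ (positive diffs) ∪ (negative diffs).
|A - A| = 1 + 2·12 = 25 (matches direct enumeration: 25).

|A - A| = 25


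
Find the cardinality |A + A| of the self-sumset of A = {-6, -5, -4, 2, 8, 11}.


A + A = {a + a' : a, a' ∈ A}; |A| = 6.
General bounds: 2|A| - 1 ≤ |A + A| ≤ |A|(|A|+1)/2, i.e. 11 ≤ |A + A| ≤ 21.
Lower bound 2|A|-1 is attained iff A is an arithmetic progression.
Enumerate sums a + a' for a ≤ a' (symmetric, so this suffices):
a = -6: -6+-6=-12, -6+-5=-11, -6+-4=-10, -6+2=-4, -6+8=2, -6+11=5
a = -5: -5+-5=-10, -5+-4=-9, -5+2=-3, -5+8=3, -5+11=6
a = -4: -4+-4=-8, -4+2=-2, -4+8=4, -4+11=7
a = 2: 2+2=4, 2+8=10, 2+11=13
a = 8: 8+8=16, 8+11=19
a = 11: 11+11=22
Distinct sums: {-12, -11, -10, -9, -8, -4, -3, -2, 2, 3, 4, 5, 6, 7, 10, 13, 16, 19, 22}
|A + A| = 19

|A + A| = 19


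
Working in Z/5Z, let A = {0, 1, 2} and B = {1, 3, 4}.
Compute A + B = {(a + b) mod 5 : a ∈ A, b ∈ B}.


Work in Z/5Z: reduce every sum a + b modulo 5.
Enumerate all 9 pairs:
a = 0: 0+1=1, 0+3=3, 0+4=4
a = 1: 1+1=2, 1+3=4, 1+4=0
a = 2: 2+1=3, 2+3=0, 2+4=1
Distinct residues collected: {0, 1, 2, 3, 4}
|A + B| = 5 (out of 5 total residues).

A + B = {0, 1, 2, 3, 4}


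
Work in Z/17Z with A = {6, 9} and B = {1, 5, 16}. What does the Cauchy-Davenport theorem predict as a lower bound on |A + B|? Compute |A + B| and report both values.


Cauchy-Davenport: |A + B| ≥ min(p, |A| + |B| - 1) for A, B nonempty in Z/pZ.
|A| = 2, |B| = 3, p = 17.
CD lower bound = min(17, 2 + 3 - 1) = min(17, 4) = 4.
Compute A + B mod 17 directly:
a = 6: 6+1=7, 6+5=11, 6+16=5
a = 9: 9+1=10, 9+5=14, 9+16=8
A + B = {5, 7, 8, 10, 11, 14}, so |A + B| = 6.
Verify: 6 ≥ 4? Yes ✓.

CD lower bound = 4, actual |A + B| = 6.


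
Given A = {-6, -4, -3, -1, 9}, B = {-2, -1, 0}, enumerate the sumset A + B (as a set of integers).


A + B = {a + b : a ∈ A, b ∈ B}.
Enumerate all |A|·|B| = 5·3 = 15 pairs (a, b) and collect distinct sums.
a = -6: -6+-2=-8, -6+-1=-7, -6+0=-6
a = -4: -4+-2=-6, -4+-1=-5, -4+0=-4
a = -3: -3+-2=-5, -3+-1=-4, -3+0=-3
a = -1: -1+-2=-3, -1+-1=-2, -1+0=-1
a = 9: 9+-2=7, 9+-1=8, 9+0=9
Collecting distinct sums: A + B = {-8, -7, -6, -5, -4, -3, -2, -1, 7, 8, 9}
|A + B| = 11

A + B = {-8, -7, -6, -5, -4, -3, -2, -1, 7, 8, 9}


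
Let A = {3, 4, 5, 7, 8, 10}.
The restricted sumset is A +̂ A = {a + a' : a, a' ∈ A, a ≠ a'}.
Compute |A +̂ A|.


Restricted sumset: A +̂ A = {a + a' : a ∈ A, a' ∈ A, a ≠ a'}.
Equivalently, take A + A and drop any sum 2a that is achievable ONLY as a + a for a ∈ A (i.e. sums representable only with equal summands).
Enumerate pairs (a, a') with a < a' (symmetric, so each unordered pair gives one sum; this covers all a ≠ a'):
  3 + 4 = 7
  3 + 5 = 8
  3 + 7 = 10
  3 + 8 = 11
  3 + 10 = 13
  4 + 5 = 9
  4 + 7 = 11
  4 + 8 = 12
  4 + 10 = 14
  5 + 7 = 12
  5 + 8 = 13
  5 + 10 = 15
  7 + 8 = 15
  7 + 10 = 17
  8 + 10 = 18
Collected distinct sums: {7, 8, 9, 10, 11, 12, 13, 14, 15, 17, 18}
|A +̂ A| = 11
(Reference bound: |A +̂ A| ≥ 2|A| - 3 for |A| ≥ 2, with |A| = 6 giving ≥ 9.)

|A +̂ A| = 11


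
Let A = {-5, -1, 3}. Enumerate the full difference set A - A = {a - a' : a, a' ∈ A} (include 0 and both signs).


A - A = {a - a' : a, a' ∈ A}.
Compute a - a' for each ordered pair (a, a'):
a = -5: -5--5=0, -5--1=-4, -5-3=-8
a = -1: -1--5=4, -1--1=0, -1-3=-4
a = 3: 3--5=8, 3--1=4, 3-3=0
Collecting distinct values (and noting 0 appears from a-a):
A - A = {-8, -4, 0, 4, 8}
|A - A| = 5

A - A = {-8, -4, 0, 4, 8}


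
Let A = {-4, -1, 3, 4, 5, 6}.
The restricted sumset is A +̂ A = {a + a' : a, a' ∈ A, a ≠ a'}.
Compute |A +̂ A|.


Restricted sumset: A +̂ A = {a + a' : a ∈ A, a' ∈ A, a ≠ a'}.
Equivalently, take A + A and drop any sum 2a that is achievable ONLY as a + a for a ∈ A (i.e. sums representable only with equal summands).
Enumerate pairs (a, a') with a < a' (symmetric, so each unordered pair gives one sum; this covers all a ≠ a'):
  -4 + -1 = -5
  -4 + 3 = -1
  -4 + 4 = 0
  -4 + 5 = 1
  -4 + 6 = 2
  -1 + 3 = 2
  -1 + 4 = 3
  -1 + 5 = 4
  -1 + 6 = 5
  3 + 4 = 7
  3 + 5 = 8
  3 + 6 = 9
  4 + 5 = 9
  4 + 6 = 10
  5 + 6 = 11
Collected distinct sums: {-5, -1, 0, 1, 2, 3, 4, 5, 7, 8, 9, 10, 11}
|A +̂ A| = 13
(Reference bound: |A +̂ A| ≥ 2|A| - 3 for |A| ≥ 2, with |A| = 6 giving ≥ 9.)

|A +̂ A| = 13


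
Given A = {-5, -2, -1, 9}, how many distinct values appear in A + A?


A + A = {a + a' : a, a' ∈ A}; |A| = 4.
General bounds: 2|A| - 1 ≤ |A + A| ≤ |A|(|A|+1)/2, i.e. 7 ≤ |A + A| ≤ 10.
Lower bound 2|A|-1 is attained iff A is an arithmetic progression.
Enumerate sums a + a' for a ≤ a' (symmetric, so this suffices):
a = -5: -5+-5=-10, -5+-2=-7, -5+-1=-6, -5+9=4
a = -2: -2+-2=-4, -2+-1=-3, -2+9=7
a = -1: -1+-1=-2, -1+9=8
a = 9: 9+9=18
Distinct sums: {-10, -7, -6, -4, -3, -2, 4, 7, 8, 18}
|A + A| = 10

|A + A| = 10


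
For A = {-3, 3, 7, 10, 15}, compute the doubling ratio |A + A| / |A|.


|A| = 5.
Compute A + A by enumerating all 25 pairs.
A + A = {-6, 0, 4, 6, 7, 10, 12, 13, 14, 17, 18, 20, 22, 25, 30}, so |A + A| = 15.
K = |A + A| / |A| = 15/5 = 3/1 ≈ 3.0000.
Reference: AP of size 5 gives K = 9/5 ≈ 1.8000; a fully generic set of size 5 gives K ≈ 3.0000.

|A| = 5, |A + A| = 15, K = 15/5 = 3/1.


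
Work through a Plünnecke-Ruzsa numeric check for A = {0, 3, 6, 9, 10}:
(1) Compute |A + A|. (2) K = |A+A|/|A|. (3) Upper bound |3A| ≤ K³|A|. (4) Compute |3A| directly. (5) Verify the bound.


|A| = 5.
Step 1: Compute A + A by enumerating all 25 pairs.
A + A = {0, 3, 6, 9, 10, 12, 13, 15, 16, 18, 19, 20}, so |A + A| = 12.
Step 2: Doubling constant K = |A + A|/|A| = 12/5 = 12/5 ≈ 2.4000.
Step 3: Plünnecke-Ruzsa gives |3A| ≤ K³·|A| = (2.4000)³ · 5 ≈ 69.1200.
Step 4: Compute 3A = A + A + A directly by enumerating all triples (a,b,c) ∈ A³; |3A| = 22.
Step 5: Check 22 ≤ 69.1200? Yes ✓.

K = 12/5, Plünnecke-Ruzsa bound K³|A| ≈ 69.1200, |3A| = 22, inequality holds.


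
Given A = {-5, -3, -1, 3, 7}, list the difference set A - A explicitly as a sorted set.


A - A = {a - a' : a, a' ∈ A}.
Compute a - a' for each ordered pair (a, a'):
a = -5: -5--5=0, -5--3=-2, -5--1=-4, -5-3=-8, -5-7=-12
a = -3: -3--5=2, -3--3=0, -3--1=-2, -3-3=-6, -3-7=-10
a = -1: -1--5=4, -1--3=2, -1--1=0, -1-3=-4, -1-7=-8
a = 3: 3--5=8, 3--3=6, 3--1=4, 3-3=0, 3-7=-4
a = 7: 7--5=12, 7--3=10, 7--1=8, 7-3=4, 7-7=0
Collecting distinct values (and noting 0 appears from a-a):
A - A = {-12, -10, -8, -6, -4, -2, 0, 2, 4, 6, 8, 10, 12}
|A - A| = 13

A - A = {-12, -10, -8, -6, -4, -2, 0, 2, 4, 6, 8, 10, 12}


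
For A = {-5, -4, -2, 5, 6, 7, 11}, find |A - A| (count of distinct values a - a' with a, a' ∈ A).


A - A = {a - a' : a, a' ∈ A}; |A| = 7.
Bounds: 2|A|-1 ≤ |A - A| ≤ |A|² - |A| + 1, i.e. 13 ≤ |A - A| ≤ 43.
Note: 0 ∈ A - A always (from a - a). The set is symmetric: if d ∈ A - A then -d ∈ A - A.
Enumerate nonzero differences d = a - a' with a > a' (then include -d):
Positive differences: {1, 2, 3, 4, 5, 6, 7, 8, 9, 10, 11, 12, 13, 15, 16}
Full difference set: {0} ∪ (positive diffs) ∪ (negative diffs).
|A - A| = 1 + 2·15 = 31 (matches direct enumeration: 31).

|A - A| = 31


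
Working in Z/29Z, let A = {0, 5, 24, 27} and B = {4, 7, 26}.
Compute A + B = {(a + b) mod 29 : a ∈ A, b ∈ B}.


Work in Z/29Z: reduce every sum a + b modulo 29.
Enumerate all 12 pairs:
a = 0: 0+4=4, 0+7=7, 0+26=26
a = 5: 5+4=9, 5+7=12, 5+26=2
a = 24: 24+4=28, 24+7=2, 24+26=21
a = 27: 27+4=2, 27+7=5, 27+26=24
Distinct residues collected: {2, 4, 5, 7, 9, 12, 21, 24, 26, 28}
|A + B| = 10 (out of 29 total residues).

A + B = {2, 4, 5, 7, 9, 12, 21, 24, 26, 28}


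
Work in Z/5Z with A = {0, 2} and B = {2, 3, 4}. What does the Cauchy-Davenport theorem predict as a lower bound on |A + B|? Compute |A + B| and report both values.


Cauchy-Davenport: |A + B| ≥ min(p, |A| + |B| - 1) for A, B nonempty in Z/pZ.
|A| = 2, |B| = 3, p = 5.
CD lower bound = min(5, 2 + 3 - 1) = min(5, 4) = 4.
Compute A + B mod 5 directly:
a = 0: 0+2=2, 0+3=3, 0+4=4
a = 2: 2+2=4, 2+3=0, 2+4=1
A + B = {0, 1, 2, 3, 4}, so |A + B| = 5.
Verify: 5 ≥ 4? Yes ✓.

CD lower bound = 4, actual |A + B| = 5.


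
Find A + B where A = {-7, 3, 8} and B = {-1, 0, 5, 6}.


A + B = {a + b : a ∈ A, b ∈ B}.
Enumerate all |A|·|B| = 3·4 = 12 pairs (a, b) and collect distinct sums.
a = -7: -7+-1=-8, -7+0=-7, -7+5=-2, -7+6=-1
a = 3: 3+-1=2, 3+0=3, 3+5=8, 3+6=9
a = 8: 8+-1=7, 8+0=8, 8+5=13, 8+6=14
Collecting distinct sums: A + B = {-8, -7, -2, -1, 2, 3, 7, 8, 9, 13, 14}
|A + B| = 11

A + B = {-8, -7, -2, -1, 2, 3, 7, 8, 9, 13, 14}


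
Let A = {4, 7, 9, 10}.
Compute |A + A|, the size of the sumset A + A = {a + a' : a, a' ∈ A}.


A + A = {a + a' : a, a' ∈ A}; |A| = 4.
General bounds: 2|A| - 1 ≤ |A + A| ≤ |A|(|A|+1)/2, i.e. 7 ≤ |A + A| ≤ 10.
Lower bound 2|A|-1 is attained iff A is an arithmetic progression.
Enumerate sums a + a' for a ≤ a' (symmetric, so this suffices):
a = 4: 4+4=8, 4+7=11, 4+9=13, 4+10=14
a = 7: 7+7=14, 7+9=16, 7+10=17
a = 9: 9+9=18, 9+10=19
a = 10: 10+10=20
Distinct sums: {8, 11, 13, 14, 16, 17, 18, 19, 20}
|A + A| = 9

|A + A| = 9


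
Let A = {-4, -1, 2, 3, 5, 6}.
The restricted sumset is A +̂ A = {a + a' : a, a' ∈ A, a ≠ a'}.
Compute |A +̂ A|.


Restricted sumset: A +̂ A = {a + a' : a ∈ A, a' ∈ A, a ≠ a'}.
Equivalently, take A + A and drop any sum 2a that is achievable ONLY as a + a for a ∈ A (i.e. sums representable only with equal summands).
Enumerate pairs (a, a') with a < a' (symmetric, so each unordered pair gives one sum; this covers all a ≠ a'):
  -4 + -1 = -5
  -4 + 2 = -2
  -4 + 3 = -1
  -4 + 5 = 1
  -4 + 6 = 2
  -1 + 2 = 1
  -1 + 3 = 2
  -1 + 5 = 4
  -1 + 6 = 5
  2 + 3 = 5
  2 + 5 = 7
  2 + 6 = 8
  3 + 5 = 8
  3 + 6 = 9
  5 + 6 = 11
Collected distinct sums: {-5, -2, -1, 1, 2, 4, 5, 7, 8, 9, 11}
|A +̂ A| = 11
(Reference bound: |A +̂ A| ≥ 2|A| - 3 for |A| ≥ 2, with |A| = 6 giving ≥ 9.)

|A +̂ A| = 11


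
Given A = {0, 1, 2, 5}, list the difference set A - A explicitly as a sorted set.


A - A = {a - a' : a, a' ∈ A}.
Compute a - a' for each ordered pair (a, a'):
a = 0: 0-0=0, 0-1=-1, 0-2=-2, 0-5=-5
a = 1: 1-0=1, 1-1=0, 1-2=-1, 1-5=-4
a = 2: 2-0=2, 2-1=1, 2-2=0, 2-5=-3
a = 5: 5-0=5, 5-1=4, 5-2=3, 5-5=0
Collecting distinct values (and noting 0 appears from a-a):
A - A = {-5, -4, -3, -2, -1, 0, 1, 2, 3, 4, 5}
|A - A| = 11

A - A = {-5, -4, -3, -2, -1, 0, 1, 2, 3, 4, 5}


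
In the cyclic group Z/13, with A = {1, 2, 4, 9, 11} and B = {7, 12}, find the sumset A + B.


Work in Z/13Z: reduce every sum a + b modulo 13.
Enumerate all 10 pairs:
a = 1: 1+7=8, 1+12=0
a = 2: 2+7=9, 2+12=1
a = 4: 4+7=11, 4+12=3
a = 9: 9+7=3, 9+12=8
a = 11: 11+7=5, 11+12=10
Distinct residues collected: {0, 1, 3, 5, 8, 9, 10, 11}
|A + B| = 8 (out of 13 total residues).

A + B = {0, 1, 3, 5, 8, 9, 10, 11}


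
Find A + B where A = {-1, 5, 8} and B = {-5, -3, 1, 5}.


A + B = {a + b : a ∈ A, b ∈ B}.
Enumerate all |A|·|B| = 3·4 = 12 pairs (a, b) and collect distinct sums.
a = -1: -1+-5=-6, -1+-3=-4, -1+1=0, -1+5=4
a = 5: 5+-5=0, 5+-3=2, 5+1=6, 5+5=10
a = 8: 8+-5=3, 8+-3=5, 8+1=9, 8+5=13
Collecting distinct sums: A + B = {-6, -4, 0, 2, 3, 4, 5, 6, 9, 10, 13}
|A + B| = 11

A + B = {-6, -4, 0, 2, 3, 4, 5, 6, 9, 10, 13}


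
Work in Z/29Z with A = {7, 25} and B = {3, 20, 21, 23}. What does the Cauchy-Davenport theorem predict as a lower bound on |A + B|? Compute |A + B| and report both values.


Cauchy-Davenport: |A + B| ≥ min(p, |A| + |B| - 1) for A, B nonempty in Z/pZ.
|A| = 2, |B| = 4, p = 29.
CD lower bound = min(29, 2 + 4 - 1) = min(29, 5) = 5.
Compute A + B mod 29 directly:
a = 7: 7+3=10, 7+20=27, 7+21=28, 7+23=1
a = 25: 25+3=28, 25+20=16, 25+21=17, 25+23=19
A + B = {1, 10, 16, 17, 19, 27, 28}, so |A + B| = 7.
Verify: 7 ≥ 5? Yes ✓.

CD lower bound = 5, actual |A + B| = 7.


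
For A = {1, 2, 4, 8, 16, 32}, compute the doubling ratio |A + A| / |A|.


|A| = 6.
Compute A + A by enumerating all 36 pairs.
A + A = {2, 3, 4, 5, 6, 8, 9, 10, 12, 16, 17, 18, 20, 24, 32, 33, 34, 36, 40, 48, 64}, so |A + A| = 21.
K = |A + A| / |A| = 21/6 = 7/2 ≈ 3.5000.
Reference: AP of size 6 gives K = 11/6 ≈ 1.8333; a fully generic set of size 6 gives K ≈ 3.5000.

|A| = 6, |A + A| = 21, K = 21/6 = 7/2.


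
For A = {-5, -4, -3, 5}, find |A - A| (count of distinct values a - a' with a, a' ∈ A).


A - A = {a - a' : a, a' ∈ A}; |A| = 4.
Bounds: 2|A|-1 ≤ |A - A| ≤ |A|² - |A| + 1, i.e. 7 ≤ |A - A| ≤ 13.
Note: 0 ∈ A - A always (from a - a). The set is symmetric: if d ∈ A - A then -d ∈ A - A.
Enumerate nonzero differences d = a - a' with a > a' (then include -d):
Positive differences: {1, 2, 8, 9, 10}
Full difference set: {0} ∪ (positive diffs) ∪ (negative diffs).
|A - A| = 1 + 2·5 = 11 (matches direct enumeration: 11).

|A - A| = 11


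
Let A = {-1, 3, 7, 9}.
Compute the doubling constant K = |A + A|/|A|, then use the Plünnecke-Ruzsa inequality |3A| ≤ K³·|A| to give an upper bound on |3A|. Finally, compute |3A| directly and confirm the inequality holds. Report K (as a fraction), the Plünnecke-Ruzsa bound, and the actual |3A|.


|A| = 4.
Step 1: Compute A + A by enumerating all 16 pairs.
A + A = {-2, 2, 6, 8, 10, 12, 14, 16, 18}, so |A + A| = 9.
Step 2: Doubling constant K = |A + A|/|A| = 9/4 = 9/4 ≈ 2.2500.
Step 3: Plünnecke-Ruzsa gives |3A| ≤ K³·|A| = (2.2500)³ · 4 ≈ 45.5625.
Step 4: Compute 3A = A + A + A directly by enumerating all triples (a,b,c) ∈ A³; |3A| = 14.
Step 5: Check 14 ≤ 45.5625? Yes ✓.

K = 9/4, Plünnecke-Ruzsa bound K³|A| ≈ 45.5625, |3A| = 14, inequality holds.


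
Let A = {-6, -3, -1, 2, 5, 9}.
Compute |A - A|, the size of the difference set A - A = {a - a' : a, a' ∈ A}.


A - A = {a - a' : a, a' ∈ A}; |A| = 6.
Bounds: 2|A|-1 ≤ |A - A| ≤ |A|² - |A| + 1, i.e. 11 ≤ |A - A| ≤ 31.
Note: 0 ∈ A - A always (from a - a). The set is symmetric: if d ∈ A - A then -d ∈ A - A.
Enumerate nonzero differences d = a - a' with a > a' (then include -d):
Positive differences: {2, 3, 4, 5, 6, 7, 8, 10, 11, 12, 15}
Full difference set: {0} ∪ (positive diffs) ∪ (negative diffs).
|A - A| = 1 + 2·11 = 23 (matches direct enumeration: 23).

|A - A| = 23


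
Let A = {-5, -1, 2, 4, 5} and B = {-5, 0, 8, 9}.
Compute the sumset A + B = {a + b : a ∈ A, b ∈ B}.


A + B = {a + b : a ∈ A, b ∈ B}.
Enumerate all |A|·|B| = 5·4 = 20 pairs (a, b) and collect distinct sums.
a = -5: -5+-5=-10, -5+0=-5, -5+8=3, -5+9=4
a = -1: -1+-5=-6, -1+0=-1, -1+8=7, -1+9=8
a = 2: 2+-5=-3, 2+0=2, 2+8=10, 2+9=11
a = 4: 4+-5=-1, 4+0=4, 4+8=12, 4+9=13
a = 5: 5+-5=0, 5+0=5, 5+8=13, 5+9=14
Collecting distinct sums: A + B = {-10, -6, -5, -3, -1, 0, 2, 3, 4, 5, 7, 8, 10, 11, 12, 13, 14}
|A + B| = 17

A + B = {-10, -6, -5, -3, -1, 0, 2, 3, 4, 5, 7, 8, 10, 11, 12, 13, 14}


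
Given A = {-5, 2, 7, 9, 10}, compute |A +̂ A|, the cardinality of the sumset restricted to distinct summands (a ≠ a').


Restricted sumset: A +̂ A = {a + a' : a ∈ A, a' ∈ A, a ≠ a'}.
Equivalently, take A + A and drop any sum 2a that is achievable ONLY as a + a for a ∈ A (i.e. sums representable only with equal summands).
Enumerate pairs (a, a') with a < a' (symmetric, so each unordered pair gives one sum; this covers all a ≠ a'):
  -5 + 2 = -3
  -5 + 7 = 2
  -5 + 9 = 4
  -5 + 10 = 5
  2 + 7 = 9
  2 + 9 = 11
  2 + 10 = 12
  7 + 9 = 16
  7 + 10 = 17
  9 + 10 = 19
Collected distinct sums: {-3, 2, 4, 5, 9, 11, 12, 16, 17, 19}
|A +̂ A| = 10
(Reference bound: |A +̂ A| ≥ 2|A| - 3 for |A| ≥ 2, with |A| = 5 giving ≥ 7.)

|A +̂ A| = 10


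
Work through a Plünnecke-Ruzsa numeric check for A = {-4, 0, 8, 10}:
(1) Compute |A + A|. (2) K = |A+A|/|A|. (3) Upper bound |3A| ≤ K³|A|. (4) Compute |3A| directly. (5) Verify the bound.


|A| = 4.
Step 1: Compute A + A by enumerating all 16 pairs.
A + A = {-8, -4, 0, 4, 6, 8, 10, 16, 18, 20}, so |A + A| = 10.
Step 2: Doubling constant K = |A + A|/|A| = 10/4 = 10/4 ≈ 2.5000.
Step 3: Plünnecke-Ruzsa gives |3A| ≤ K³·|A| = (2.5000)³ · 4 ≈ 62.5000.
Step 4: Compute 3A = A + A + A directly by enumerating all triples (a,b,c) ∈ A³; |3A| = 18.
Step 5: Check 18 ≤ 62.5000? Yes ✓.

K = 10/4, Plünnecke-Ruzsa bound K³|A| ≈ 62.5000, |3A| = 18, inequality holds.


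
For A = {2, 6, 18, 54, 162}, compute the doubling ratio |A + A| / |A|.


|A| = 5.
Compute A + A by enumerating all 25 pairs.
A + A = {4, 8, 12, 20, 24, 36, 56, 60, 72, 108, 164, 168, 180, 216, 324}, so |A + A| = 15.
K = |A + A| / |A| = 15/5 = 3/1 ≈ 3.0000.
Reference: AP of size 5 gives K = 9/5 ≈ 1.8000; a fully generic set of size 5 gives K ≈ 3.0000.

|A| = 5, |A + A| = 15, K = 15/5 = 3/1.
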